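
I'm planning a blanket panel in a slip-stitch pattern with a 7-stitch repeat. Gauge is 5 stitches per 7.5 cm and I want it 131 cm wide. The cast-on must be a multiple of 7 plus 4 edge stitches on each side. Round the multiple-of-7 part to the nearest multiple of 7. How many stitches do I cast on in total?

5 / 7.5 = 0.667 sts per cm.
131 × 0.667 = 87.33 sts.
Less 8 edge sts → 79.33 for the repeat.
Nearest multiple of 7: 77.
Add back 8 edge sts → 85.

Cast on 85 stitches.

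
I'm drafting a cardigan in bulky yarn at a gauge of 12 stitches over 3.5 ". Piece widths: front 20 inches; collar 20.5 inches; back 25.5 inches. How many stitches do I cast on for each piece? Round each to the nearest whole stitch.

front 69; collar 70; back 87.

Rate = 12/3.5 = 3.429 sts per in.
front: 20 × 3.429 = 68.57 → 69.
collar: 20.5 × 3.429 = 70.29 → 70.
back: 25.5 × 3.429 = 87.43 → 87.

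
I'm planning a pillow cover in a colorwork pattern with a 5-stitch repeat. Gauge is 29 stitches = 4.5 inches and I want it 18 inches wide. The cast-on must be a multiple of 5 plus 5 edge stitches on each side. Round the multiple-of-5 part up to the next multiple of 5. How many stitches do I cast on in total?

Cast on 120 stitches.

29 / 4.5 = 6.444 sts per inch.
18 × 6.444 = 116.00 sts.
Less 10 edge sts → 106.00 for the repeat.
Next multiple of 5: 110.
Add back 10 edge sts → 120.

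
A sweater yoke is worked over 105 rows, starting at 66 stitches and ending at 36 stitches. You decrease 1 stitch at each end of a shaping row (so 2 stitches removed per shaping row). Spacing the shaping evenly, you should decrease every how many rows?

Stitches to remove: |36 − 66| = 30.
Shaping rows needed: 30 / 2 = 15.
105 rows / 15 = every 7 rows.

Decrease every 7th row.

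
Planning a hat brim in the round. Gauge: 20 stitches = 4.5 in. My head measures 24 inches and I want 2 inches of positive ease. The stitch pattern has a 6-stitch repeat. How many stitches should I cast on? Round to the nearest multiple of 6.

114 stitches.

Finished = 24 + 2 = 26 inches.
20 / 4.5 = 4.444 sts/in.
26 × 4.444 = 115.56 sts.
Nearest multiple of 6: 114.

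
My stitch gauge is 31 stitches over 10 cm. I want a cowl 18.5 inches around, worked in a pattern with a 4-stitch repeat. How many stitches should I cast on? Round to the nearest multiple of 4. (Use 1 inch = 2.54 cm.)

18.5 in = 18.5 × 2.54 = 46.99 cm.
31 / 10 = 3.1 sts/cm.
46.99 × 3.1 = 145.67 sts.
→ 144.

Cast on 144 stitches.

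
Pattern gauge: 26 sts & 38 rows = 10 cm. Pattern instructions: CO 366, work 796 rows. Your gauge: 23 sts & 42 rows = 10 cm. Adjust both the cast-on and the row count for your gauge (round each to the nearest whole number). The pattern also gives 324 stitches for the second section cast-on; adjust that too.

Cast on 324 stitches; work 880 rows; second section cast-on 287 stitches.

Stitches: 366 × 23/26 = 323.77 → 324.
Rows: 796 × 42/38 = 879.79 → 880.
second section cast-on: 324 × 23/26 = 286.62 → 287.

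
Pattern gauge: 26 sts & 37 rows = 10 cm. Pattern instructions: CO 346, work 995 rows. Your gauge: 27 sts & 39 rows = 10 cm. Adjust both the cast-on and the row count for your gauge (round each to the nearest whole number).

Stitches: 346 × 27/26 = 359.31 → 359.
Rows: 995 × 39/37 = 1048.78 → 1049.

Cast on 359 stitches; work 1049 rows.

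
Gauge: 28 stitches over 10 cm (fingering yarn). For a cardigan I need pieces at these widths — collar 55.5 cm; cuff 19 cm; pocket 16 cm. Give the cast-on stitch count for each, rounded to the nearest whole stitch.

collar 155; cuff 53; pocket 45.

Rate = 28/10 = 2.8 sts per cm.
collar: 55.5 × 2.8 = 155.40 → 155.
cuff: 19 × 2.8 = 53.20 → 53.
pocket: 16 × 2.8 = 44.80 → 45.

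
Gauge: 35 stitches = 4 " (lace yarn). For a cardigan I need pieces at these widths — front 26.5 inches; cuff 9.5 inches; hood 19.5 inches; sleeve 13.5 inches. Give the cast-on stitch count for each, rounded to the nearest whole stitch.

Rate = 35/4 = 8.75 sts per in.
front: 26.5 × 8.75 = 231.88 → 232.
cuff: 9.5 × 8.75 = 83.12 → 83.
hood: 19.5 × 8.75 = 170.62 → 171.
sleeve: 13.5 × 8.75 = 118.12 → 118.

front 232; cuff 83; hood 171; sleeve 118.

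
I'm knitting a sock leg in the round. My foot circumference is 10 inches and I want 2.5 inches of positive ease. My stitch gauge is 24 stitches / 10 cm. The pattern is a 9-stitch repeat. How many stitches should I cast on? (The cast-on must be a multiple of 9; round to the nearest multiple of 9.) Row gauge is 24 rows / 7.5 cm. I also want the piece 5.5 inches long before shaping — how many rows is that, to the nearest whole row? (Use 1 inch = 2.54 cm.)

Finished = 10 + 2.5 = 12.5 inches.
12.5 inches × 2.54 = 31.75 cm.
24/10 = 2.4 sts per cm; 31.75 × 2.4 = 76.20 sts.
Nearest multiple of 9 → 72.
5.5 inches = 13.97 cm; × 3.2 = 44.70 → 45 rows.

Cast on 72 stitches; work 45 rows.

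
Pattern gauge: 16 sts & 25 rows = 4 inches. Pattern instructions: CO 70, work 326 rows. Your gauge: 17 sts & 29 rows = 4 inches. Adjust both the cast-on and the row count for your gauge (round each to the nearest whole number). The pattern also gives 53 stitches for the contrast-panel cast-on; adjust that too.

Cast on 74 stitches; work 378 rows; contrast-panel cast-on 56 stitches.

Stitches: 70 × 17/16 = 74.38 → 74.
Rows: 326 × 29/25 = 378.16 → 378.
contrast-panel cast-on: 53 × 17/16 = 56.31 → 56.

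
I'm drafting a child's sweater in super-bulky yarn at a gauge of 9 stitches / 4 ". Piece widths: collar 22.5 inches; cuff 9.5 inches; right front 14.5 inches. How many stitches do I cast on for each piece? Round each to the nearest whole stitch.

Rate = 9/4 = 2.25 sts per in.
collar: 22.5 × 2.25 = 50.62 → 51.
cuff: 9.5 × 2.25 = 21.38 → 21.
right front: 14.5 × 2.25 = 32.62 → 33.

collar 51; cuff 21; right front 33.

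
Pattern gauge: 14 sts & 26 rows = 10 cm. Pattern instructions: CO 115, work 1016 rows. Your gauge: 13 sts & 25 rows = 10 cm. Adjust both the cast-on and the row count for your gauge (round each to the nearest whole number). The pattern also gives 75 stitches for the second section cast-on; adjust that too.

Stitches: 115 × 13/14 = 106.79 → 107.
Rows: 1016 × 25/26 = 976.92 → 977.
second section cast-on: 75 × 13/14 = 69.64 → 70.

Cast on 107 stitches; work 977 rows; second section cast-on 70 stitches.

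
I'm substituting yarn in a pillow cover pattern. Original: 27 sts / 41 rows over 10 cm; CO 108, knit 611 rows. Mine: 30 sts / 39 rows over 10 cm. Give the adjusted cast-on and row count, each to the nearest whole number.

Cast on 120 stitches; work 581 rows.

Stitches: 108 × 30/27 = 120.00 → 120.
Rows: 611 × 39/41 = 581.20 → 581.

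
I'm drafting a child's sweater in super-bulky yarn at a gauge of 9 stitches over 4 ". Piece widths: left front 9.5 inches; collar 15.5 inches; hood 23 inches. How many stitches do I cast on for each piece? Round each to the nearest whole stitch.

left front 21; collar 35; hood 52.

Rate = 9/4 = 2.25 sts per in.
left front: 9.5 × 2.25 = 21.38 → 21.
collar: 15.5 × 2.25 = 34.88 → 35.
hood: 23 × 2.25 = 51.75 → 52.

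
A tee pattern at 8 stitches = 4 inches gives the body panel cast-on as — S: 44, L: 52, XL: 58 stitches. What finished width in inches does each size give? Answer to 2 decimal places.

8/4 = 2 sts per in.
S: 44 / 2 = 22.000 → 22.00 in.
L: 52 / 2 = 26.000 → 26.00 in.
XL: 58 / 2 = 29.000 → 29.00 in.

S 22.00 inches; L 26.00 inches; XL 29.00 inches.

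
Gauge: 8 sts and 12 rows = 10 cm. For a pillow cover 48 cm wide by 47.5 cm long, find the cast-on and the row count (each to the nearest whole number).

Cast on 38 stitches and work 57 rows.

Stitch gauge = 8/10 = 0.8 sts/cm; 48 × 0.8 = 38.40 → 38 sts.
Row gauge = 12/10 = 1.2 rows/cm; 47.5 × 1.2 = 57.00 → 57 rows.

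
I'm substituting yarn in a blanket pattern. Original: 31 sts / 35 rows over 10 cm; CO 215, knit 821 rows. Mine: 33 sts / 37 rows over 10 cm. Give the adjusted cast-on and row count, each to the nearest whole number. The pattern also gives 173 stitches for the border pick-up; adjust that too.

Cast on 229 stitches; work 868 rows; border pick-up 184 stitches.

Stitches: 215 × 33/31 = 228.87 → 229.
Rows: 821 × 37/35 = 867.91 → 868.
border pick-up: 173 × 33/31 = 184.16 → 184.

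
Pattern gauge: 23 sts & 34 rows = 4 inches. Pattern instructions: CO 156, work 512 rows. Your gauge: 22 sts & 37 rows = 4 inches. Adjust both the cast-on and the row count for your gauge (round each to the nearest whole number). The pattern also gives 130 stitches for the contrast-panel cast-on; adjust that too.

Stitches: 156 × 22/23 = 149.22 → 149.
Rows: 512 × 37/34 = 557.18 → 557.
contrast-panel cast-on: 130 × 22/23 = 124.35 → 124.

Cast on 149 stitches; work 557 rows; contrast-panel cast-on 124 stitches.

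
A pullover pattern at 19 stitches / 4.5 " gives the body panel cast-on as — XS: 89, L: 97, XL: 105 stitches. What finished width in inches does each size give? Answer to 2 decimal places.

XS 21.08 inches; L 22.97 inches; XL 24.87 inches.

19/4.5 = 4.222 sts per in.
XS: 89 / 4.222 = 21.079 → 21.08 in.
L: 97 / 4.222 = 22.974 → 22.97 in.
XL: 105 / 4.222 = 24.868 → 24.87 in.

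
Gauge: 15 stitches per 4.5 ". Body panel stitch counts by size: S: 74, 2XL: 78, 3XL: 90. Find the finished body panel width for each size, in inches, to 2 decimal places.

S 22.20 inches; 2XL 23.40 inches; 3XL 27.00 inches.

15/4.5 = 3.333 sts per in.
S: 74 / 3.333 = 22.200 → 22.20 in.
2XL: 78 / 3.333 = 23.400 → 23.40 in.
3XL: 90 / 3.333 = 27.000 → 27.00 in.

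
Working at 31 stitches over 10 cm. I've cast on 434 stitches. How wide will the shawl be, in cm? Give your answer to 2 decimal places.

140.00 cm.

31 stitches / 10 cm = 3.1 stitches per cm.
434 / 3.1 = 140.000 cm.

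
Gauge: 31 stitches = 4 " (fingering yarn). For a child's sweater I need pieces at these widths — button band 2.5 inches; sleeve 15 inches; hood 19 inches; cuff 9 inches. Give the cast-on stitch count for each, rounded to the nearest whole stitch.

button band 19; sleeve 116; hood 147; cuff 70.

Rate = 31/4 = 7.75 sts per in.
button band: 2.5 × 7.75 = 19.38 → 19.
sleeve: 15 × 7.75 = 116.25 → 116.
hood: 19 × 7.75 = 147.25 → 147.
cuff: 9 × 7.75 = 69.75 → 70.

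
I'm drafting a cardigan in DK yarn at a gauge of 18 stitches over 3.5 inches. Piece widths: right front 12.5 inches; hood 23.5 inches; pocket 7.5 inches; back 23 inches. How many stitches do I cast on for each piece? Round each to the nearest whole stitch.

Rate = 18/3.5 = 5.143 sts per in.
right front: 12.5 × 5.143 = 64.29 → 64.
hood: 23.5 × 5.143 = 120.86 → 121.
pocket: 7.5 × 5.143 = 38.57 → 39.
back: 23 × 5.143 = 118.29 → 118.

right front 64; hood 121; pocket 39; back 118.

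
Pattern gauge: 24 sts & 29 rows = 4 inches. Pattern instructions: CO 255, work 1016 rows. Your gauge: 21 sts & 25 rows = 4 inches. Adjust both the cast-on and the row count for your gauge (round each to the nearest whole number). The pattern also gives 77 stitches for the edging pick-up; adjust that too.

Stitches: 255 × 21/24 = 223.12 → 223.
Rows: 1016 × 25/29 = 875.86 → 876.
edging pick-up: 77 × 21/24 = 67.38 → 67.

Cast on 223 stitches; work 876 rows; edging pick-up 67 stitches.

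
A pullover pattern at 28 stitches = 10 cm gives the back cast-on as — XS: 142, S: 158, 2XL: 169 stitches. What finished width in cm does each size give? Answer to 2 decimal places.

28/10 = 2.8 sts per cm.
XS: 142 / 2.8 = 50.714 → 50.71 cm.
S: 158 / 2.8 = 56.429 → 56.43 cm.
2XL: 169 / 2.8 = 60.357 → 60.36 cm.

XS 50.71 cm; S 56.43 cm; 2XL 60.36 cm.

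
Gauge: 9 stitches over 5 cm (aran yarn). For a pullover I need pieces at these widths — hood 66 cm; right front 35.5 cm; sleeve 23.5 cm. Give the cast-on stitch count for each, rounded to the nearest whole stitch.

hood 119; right front 64; sleeve 42.

Rate = 9/5 = 1.8 sts per cm.
hood: 66 × 1.8 = 118.80 → 119.
right front: 35.5 × 1.8 = 63.90 → 64.
sleeve: 23.5 × 1.8 = 42.30 → 42.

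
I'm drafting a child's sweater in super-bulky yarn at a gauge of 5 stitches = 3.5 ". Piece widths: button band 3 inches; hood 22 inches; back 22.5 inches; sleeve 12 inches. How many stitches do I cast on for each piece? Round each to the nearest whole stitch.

Rate = 5/3.5 = 1.429 sts per in.
button band: 3 × 1.429 = 4.29 → 4.
hood: 22 × 1.429 = 31.43 → 31.
back: 22.5 × 1.429 = 32.14 → 32.
sleeve: 12 × 1.429 = 17.14 → 17.

button band 4; hood 31; back 32; sleeve 17.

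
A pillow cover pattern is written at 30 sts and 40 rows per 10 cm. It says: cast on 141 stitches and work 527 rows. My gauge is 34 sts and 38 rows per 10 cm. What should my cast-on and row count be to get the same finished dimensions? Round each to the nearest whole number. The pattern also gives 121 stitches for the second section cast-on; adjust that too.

Cast on 160 stitches; work 501 rows; second section cast-on 137 stitches.

Stitches: 141 × 34/30 = 159.80 → 160.
Rows: 527 × 38/40 = 500.65 → 501.
second section cast-on: 121 × 34/30 = 137.13 → 137.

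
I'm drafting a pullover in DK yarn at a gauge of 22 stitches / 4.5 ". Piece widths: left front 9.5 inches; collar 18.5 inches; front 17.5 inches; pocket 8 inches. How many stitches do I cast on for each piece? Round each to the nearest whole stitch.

Rate = 22/4.5 = 4.889 sts per in.
left front: 9.5 × 4.889 = 46.44 → 46.
collar: 18.5 × 4.889 = 90.44 → 90.
front: 17.5 × 4.889 = 85.56 → 86.
pocket: 8 × 4.889 = 39.11 → 39.

left front 46; collar 90; front 86; pocket 39.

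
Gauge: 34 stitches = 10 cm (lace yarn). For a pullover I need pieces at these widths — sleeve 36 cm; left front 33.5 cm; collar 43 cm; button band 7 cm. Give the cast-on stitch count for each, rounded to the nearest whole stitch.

sleeve 122; left front 114; collar 146; button band 24.

Rate = 34/10 = 3.4 sts per cm.
sleeve: 36 × 3.4 = 122.40 → 122.
left front: 33.5 × 3.4 = 113.90 → 114.
collar: 43 × 3.4 = 146.20 → 146.
button band: 7 × 3.4 = 23.80 → 24.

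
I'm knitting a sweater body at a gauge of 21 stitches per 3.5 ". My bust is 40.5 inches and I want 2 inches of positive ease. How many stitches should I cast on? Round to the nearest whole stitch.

Finished = 40.5 + 2 = 42.5 in.
21 / 3.5 = 6 sts per inch.
42.50 × 6 = 255.00 sts.

Cast on 255 stitches.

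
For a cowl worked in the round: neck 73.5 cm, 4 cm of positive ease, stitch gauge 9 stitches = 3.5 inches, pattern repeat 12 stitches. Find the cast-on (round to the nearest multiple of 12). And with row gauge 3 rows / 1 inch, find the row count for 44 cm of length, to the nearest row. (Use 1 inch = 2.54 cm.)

Cast on 84 stitches; work 52 rows.

Finished = 73.5 + 4 = 77.5 cm.
77.5 cm × 1/2.54 = 30.51 inches.
9/3.5 = 2.571 sts per in; 30.51 × 2.571 = 78.46 sts.
Nearest multiple of 12 → 84.
44 cm = 17.32 inches; × 3 = 51.97 → 52 rows.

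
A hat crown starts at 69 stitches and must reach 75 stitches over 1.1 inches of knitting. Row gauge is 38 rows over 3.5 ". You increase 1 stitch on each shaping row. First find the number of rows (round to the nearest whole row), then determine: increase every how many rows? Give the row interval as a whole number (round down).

Rows = 1.1 × 10.857 = 11.9 → 12 rows.
Stitches to add: 6 → 6 shaping rows (at 1 st each).
12 / 6 = 2.00 → every 2 rows.

Increase every 2nd row.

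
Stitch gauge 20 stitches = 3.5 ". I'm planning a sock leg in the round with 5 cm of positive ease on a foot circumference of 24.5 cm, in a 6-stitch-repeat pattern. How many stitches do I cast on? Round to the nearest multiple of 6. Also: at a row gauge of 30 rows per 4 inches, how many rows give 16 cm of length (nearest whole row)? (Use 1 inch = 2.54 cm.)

Finished = 24.5 + 5 = 29.5 cm.
29.5 cm × 1/2.54 = 11.61 inches.
20/3.5 = 5.714 sts per in; 11.61 × 5.714 = 66.37 sts.
Nearest multiple of 6 → 66.
16 cm = 6.30 inches; × 7.5 = 47.24 → 47 rows.

Cast on 66 stitches; work 47 rows.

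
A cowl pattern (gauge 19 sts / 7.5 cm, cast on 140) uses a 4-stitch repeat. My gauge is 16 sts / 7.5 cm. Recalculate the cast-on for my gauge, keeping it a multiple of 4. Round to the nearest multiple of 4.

140 × 16 / 19 = 117.89.
Nearest multiple of 4: 116.

Cast on 116 stitches.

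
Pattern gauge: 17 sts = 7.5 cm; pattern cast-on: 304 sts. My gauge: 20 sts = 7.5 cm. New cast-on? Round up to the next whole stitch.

Scale factor = 20 / 17 = 1.176.
304 × 20 / 17 = 357.65 sts.
→ 358 sts.

CO 358 sts.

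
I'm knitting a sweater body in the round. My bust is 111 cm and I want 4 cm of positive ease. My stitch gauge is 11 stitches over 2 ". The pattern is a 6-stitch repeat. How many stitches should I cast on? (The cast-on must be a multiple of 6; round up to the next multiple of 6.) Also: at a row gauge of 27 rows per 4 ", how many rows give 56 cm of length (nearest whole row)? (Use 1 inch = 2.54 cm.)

Finished = 111 + 4 = 115 cm.
115 cm × 1/2.54 = 45.28 inches.
11/2 = 5.5 sts per in; 45.28 × 5.5 = 249.02 sts.
Next multiple of 6 → 252.
56 cm = 22.05 inches; × 6.75 = 148.82 → 149 rows.

Cast on 252 stitches; work 149 rows.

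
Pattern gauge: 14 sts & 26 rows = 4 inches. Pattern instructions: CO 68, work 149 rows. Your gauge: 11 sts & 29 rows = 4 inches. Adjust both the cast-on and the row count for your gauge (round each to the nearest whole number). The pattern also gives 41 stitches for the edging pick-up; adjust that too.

Cast on 53 stitches; work 166 rows; edging pick-up 32 stitches.

Stitches: 68 × 11/14 = 53.43 → 53.
Rows: 149 × 29/26 = 166.19 → 166.
edging pick-up: 41 × 11/14 = 32.21 → 32.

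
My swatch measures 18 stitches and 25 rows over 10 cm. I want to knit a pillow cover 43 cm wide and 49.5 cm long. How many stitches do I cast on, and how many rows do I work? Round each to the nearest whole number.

Stitch gauge = 18/10 = 1.8 sts/cm; 43 × 1.8 = 77.40 → 77 sts.
Row gauge = 25/10 = 2.5 rows/cm; 49.5 × 2.5 = 123.75 → 124 rows.

Cast on 77 stitches and work 124 rows.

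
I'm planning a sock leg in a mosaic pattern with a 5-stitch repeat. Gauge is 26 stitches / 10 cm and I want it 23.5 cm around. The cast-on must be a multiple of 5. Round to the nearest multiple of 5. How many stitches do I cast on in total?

60 stitches.

26 / 10 = 2.6 sts per cm.
23.5 × 2.6 = 61.10 sts.
Nearest multiple of 5: 60.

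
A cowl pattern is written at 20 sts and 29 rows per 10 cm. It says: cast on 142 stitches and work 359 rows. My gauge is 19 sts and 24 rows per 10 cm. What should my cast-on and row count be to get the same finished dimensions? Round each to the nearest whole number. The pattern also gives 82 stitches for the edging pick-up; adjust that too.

Cast on 135 stitches; work 297 rows; edging pick-up 78 stitches.

Stitches: 142 × 19/20 = 134.90 → 135.
Rows: 359 × 24/29 = 297.10 → 297.
edging pick-up: 82 × 19/20 = 77.90 → 78.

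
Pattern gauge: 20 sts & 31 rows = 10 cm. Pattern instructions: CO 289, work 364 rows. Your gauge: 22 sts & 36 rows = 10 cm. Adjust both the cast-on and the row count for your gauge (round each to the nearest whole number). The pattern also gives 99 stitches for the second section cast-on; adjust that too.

Stitches: 289 × 22/20 = 317.90 → 318.
Rows: 364 × 36/31 = 422.71 → 423.
second section cast-on: 99 × 22/20 = 108.90 → 109.

Cast on 318 stitches; work 423 rows; second section cast-on 109 stitches.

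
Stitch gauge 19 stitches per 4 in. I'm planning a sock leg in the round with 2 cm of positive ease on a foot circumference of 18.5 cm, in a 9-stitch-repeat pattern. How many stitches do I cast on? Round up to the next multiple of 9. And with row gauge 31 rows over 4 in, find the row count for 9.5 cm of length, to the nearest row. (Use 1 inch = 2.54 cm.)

Finished = 18.5 + 2 = 20.5 cm.
20.5 cm × 1/2.54 = 8.07 inches.
19/4 = 4.75 sts per in; 8.07 × 4.75 = 38.34 sts.
Next multiple of 9 → 45.
9.5 cm = 3.74 inches; × 7.75 = 28.99 → 29 rows.

Cast on 45 stitches; work 29 rows.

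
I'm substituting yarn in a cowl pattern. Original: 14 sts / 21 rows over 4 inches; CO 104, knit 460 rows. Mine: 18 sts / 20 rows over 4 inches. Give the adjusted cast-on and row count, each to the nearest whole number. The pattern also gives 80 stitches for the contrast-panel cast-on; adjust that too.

Stitches: 104 × 18/14 = 133.71 → 134.
Rows: 460 × 20/21 = 438.10 → 438.
contrast-panel cast-on: 80 × 18/14 = 102.86 → 103.

Cast on 134 stitches; work 438 rows; contrast-panel cast-on 103 stitches.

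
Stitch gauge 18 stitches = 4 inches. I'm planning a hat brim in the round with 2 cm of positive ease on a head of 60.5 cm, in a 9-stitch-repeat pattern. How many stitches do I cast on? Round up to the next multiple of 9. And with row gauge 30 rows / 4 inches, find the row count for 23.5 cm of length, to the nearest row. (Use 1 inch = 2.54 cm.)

Finished = 60.5 + 2 = 62.5 cm.
62.5 cm × 1/2.54 = 24.61 inches.
18/4 = 4.5 sts per in; 24.61 × 4.5 = 110.73 sts.
Next multiple of 9 → 117.
23.5 cm = 9.25 inches; × 7.5 = 69.39 → 69 rows.

Cast on 117 stitches; work 69 rows.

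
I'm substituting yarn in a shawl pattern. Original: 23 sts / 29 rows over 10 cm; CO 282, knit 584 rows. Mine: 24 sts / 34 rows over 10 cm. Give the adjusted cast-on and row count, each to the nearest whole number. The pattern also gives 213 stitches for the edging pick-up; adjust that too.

Cast on 294 stitches; work 685 rows; edging pick-up 222 stitches.

Stitches: 282 × 24/23 = 294.26 → 294.
Rows: 584 × 34/29 = 684.69 → 685.
edging pick-up: 213 × 24/23 = 222.26 → 222.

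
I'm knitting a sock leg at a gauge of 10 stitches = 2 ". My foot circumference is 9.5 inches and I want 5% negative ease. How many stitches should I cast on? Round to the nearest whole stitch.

Finished = 9.5 × 0.95 = 9.03 in.
10 / 2 = 5 sts per inch.
9.03 × 5 = 45.12 sts.
→ 45 sts.

CO 45 sts.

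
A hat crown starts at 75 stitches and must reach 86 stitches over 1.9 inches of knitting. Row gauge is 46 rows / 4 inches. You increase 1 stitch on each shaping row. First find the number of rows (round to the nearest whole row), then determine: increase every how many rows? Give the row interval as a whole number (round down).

Increase every 2nd row.

Rows = 1.9 × 11.5 = 21.8 → 22 rows.
Stitches to add: 11 → 11 shaping rows (at 1 st each).
22 / 11 = 2.00 → every 2 rows.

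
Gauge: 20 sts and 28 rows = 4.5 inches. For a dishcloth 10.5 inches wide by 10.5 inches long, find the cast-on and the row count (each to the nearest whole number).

Cast on 47 stitches and work 65 rows.

Stitch gauge = 20/4.5 = 4.444 sts/in; 10.5 × 4.444 = 46.67 → 47 sts.
Row gauge = 28/4.5 = 6.222 rows/in; 10.5 × 6.222 = 65.33 → 65 rows.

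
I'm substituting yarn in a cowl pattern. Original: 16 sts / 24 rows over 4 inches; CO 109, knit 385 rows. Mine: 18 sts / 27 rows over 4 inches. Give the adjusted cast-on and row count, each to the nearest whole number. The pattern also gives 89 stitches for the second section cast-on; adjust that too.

Stitches: 109 × 18/16 = 122.62 → 123.
Rows: 385 × 27/24 = 433.12 → 433.
second section cast-on: 89 × 18/16 = 100.12 → 100.

Cast on 123 stitches; work 433 rows; second section cast-on 100 stitches.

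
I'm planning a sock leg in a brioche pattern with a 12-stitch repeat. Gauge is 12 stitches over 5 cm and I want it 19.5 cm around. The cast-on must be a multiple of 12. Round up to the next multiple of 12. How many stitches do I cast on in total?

12 / 5 = 2.4 sts per cm.
19.5 × 2.4 = 46.80 sts.
Next multiple of 12: 48.

Cast on 48 stitches.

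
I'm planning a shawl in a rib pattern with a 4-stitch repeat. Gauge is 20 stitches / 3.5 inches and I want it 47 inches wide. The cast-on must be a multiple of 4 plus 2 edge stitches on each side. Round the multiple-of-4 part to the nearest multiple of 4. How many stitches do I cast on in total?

20 / 3.5 = 5.714 sts per inch.
47 × 5.714 = 268.57 sts.
Less 4 edge sts → 264.57 for the repeat.
Nearest multiple of 4: 264.
Add back 4 edge sts → 268.

Cast on 268 stitches.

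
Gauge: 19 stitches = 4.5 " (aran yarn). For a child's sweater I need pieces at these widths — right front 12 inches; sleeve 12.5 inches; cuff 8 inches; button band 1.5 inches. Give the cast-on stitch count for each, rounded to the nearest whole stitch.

Rate = 19/4.5 = 4.222 sts per in.
right front: 12 × 4.222 = 50.67 → 51.
sleeve: 12.5 × 4.222 = 52.78 → 53.
cuff: 8 × 4.222 = 33.78 → 34.
button band: 1.5 × 4.222 = 6.33 → 6.

right front 51; sleeve 53; cuff 34; button band 6.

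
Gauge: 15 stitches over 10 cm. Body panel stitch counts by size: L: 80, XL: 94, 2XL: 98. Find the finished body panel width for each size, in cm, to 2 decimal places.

L 53.33 cm; XL 62.67 cm; 2XL 65.33 cm.

15/10 = 1.5 sts per cm.
L: 80 / 1.5 = 53.333 → 53.33 cm.
XL: 94 / 1.5 = 62.667 → 62.67 cm.
2XL: 98 / 1.5 = 65.333 → 65.33 cm.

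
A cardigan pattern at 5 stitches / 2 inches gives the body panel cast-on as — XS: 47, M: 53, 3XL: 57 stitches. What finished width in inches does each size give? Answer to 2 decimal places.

XS 18.80 inches; M 21.20 inches; 3XL 22.80 inches.

5/2 = 2.5 sts per in.
XS: 47 / 2.5 = 18.800 → 18.80 in.
M: 53 / 2.5 = 21.200 → 21.20 in.
3XL: 57 / 2.5 = 22.800 → 22.80 in.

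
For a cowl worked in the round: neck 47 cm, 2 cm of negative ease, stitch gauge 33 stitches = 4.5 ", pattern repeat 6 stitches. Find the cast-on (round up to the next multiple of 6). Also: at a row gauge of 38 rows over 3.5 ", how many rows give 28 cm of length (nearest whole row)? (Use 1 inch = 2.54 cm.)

Cast on 132 stitches; work 120 rows.

Finished = 47 − 2 = 45 cm.
45 cm × 1/2.54 = 17.72 inches.
33/4.5 = 7.333 sts per in; 17.72 × 7.333 = 129.92 sts.
Next multiple of 6 → 132.
28 cm = 11.02 inches; × 10.857 = 119.69 → 120 rows.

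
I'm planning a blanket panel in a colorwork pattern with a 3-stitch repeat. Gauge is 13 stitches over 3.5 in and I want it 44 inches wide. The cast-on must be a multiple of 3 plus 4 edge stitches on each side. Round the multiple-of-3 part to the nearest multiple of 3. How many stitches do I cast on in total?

13 / 3.5 = 3.714 sts per inch.
44 × 3.714 = 163.43 sts.
Less 8 edge sts → 155.43 for the repeat.
Nearest multiple of 3: 156.
Add back 8 edge sts → 164.

Cast on 164 stitches.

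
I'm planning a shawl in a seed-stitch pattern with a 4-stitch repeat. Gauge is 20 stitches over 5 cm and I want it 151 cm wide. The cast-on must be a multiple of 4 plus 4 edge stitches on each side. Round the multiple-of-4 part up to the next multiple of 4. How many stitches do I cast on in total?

20 / 5 = 4 sts per cm.
151 × 4 = 604.00 sts.
Less 8 edge sts → 596.00 for the repeat.
Next multiple of 4: 596.
Add back 8 edge sts → 604.

Cast on 604 stitches.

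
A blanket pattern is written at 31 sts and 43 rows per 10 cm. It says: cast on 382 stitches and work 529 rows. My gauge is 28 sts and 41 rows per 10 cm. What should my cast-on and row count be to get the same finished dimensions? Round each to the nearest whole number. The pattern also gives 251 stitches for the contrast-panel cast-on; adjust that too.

Cast on 345 stitches; work 504 rows; contrast-panel cast-on 227 stitches.

Stitches: 382 × 28/31 = 345.03 → 345.
Rows: 529 × 41/43 = 504.40 → 504.
contrast-panel cast-on: 251 × 28/31 = 226.71 → 227.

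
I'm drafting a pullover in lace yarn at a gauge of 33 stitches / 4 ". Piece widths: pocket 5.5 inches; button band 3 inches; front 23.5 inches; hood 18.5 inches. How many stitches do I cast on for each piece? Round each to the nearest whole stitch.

pocket 45; button band 25; front 194; hood 153.

Rate = 33/4 = 8.25 sts per in.
pocket: 5.5 × 8.25 = 45.38 → 45.
button band: 3 × 8.25 = 24.75 → 25.
front: 23.5 × 8.25 = 193.88 → 194.
hood: 18.5 × 8.25 = 152.62 → 153.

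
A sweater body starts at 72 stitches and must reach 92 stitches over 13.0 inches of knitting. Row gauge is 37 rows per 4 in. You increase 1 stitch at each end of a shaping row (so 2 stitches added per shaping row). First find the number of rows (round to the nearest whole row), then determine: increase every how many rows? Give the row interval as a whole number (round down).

Rows = 13.0 × 9.25 = 120.2 → 120 rows.
Stitches to add: 20 → 10 shaping rows (at 2 st each).
120 / 10 = 12.00 → every 12 rows.

Increase every 12th row.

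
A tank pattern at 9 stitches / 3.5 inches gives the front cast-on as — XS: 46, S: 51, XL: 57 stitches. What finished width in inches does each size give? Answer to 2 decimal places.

9/3.5 = 2.571 sts per in.
XS: 46 / 2.571 = 17.889 → 17.89 in.
S: 51 / 2.571 = 19.833 → 19.83 in.
XL: 57 / 2.571 = 22.167 → 22.17 in.

XS 17.89 inches; S 19.83 inches; XL 22.17 inches.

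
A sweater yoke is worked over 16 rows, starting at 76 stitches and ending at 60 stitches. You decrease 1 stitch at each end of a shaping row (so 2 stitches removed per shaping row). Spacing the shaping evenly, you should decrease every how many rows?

Decrease every 2nd row.

Stitches to remove: |60 − 76| = 16.
Shaping rows needed: 16 / 2 = 8.
16 rows / 8 = every 2 rows.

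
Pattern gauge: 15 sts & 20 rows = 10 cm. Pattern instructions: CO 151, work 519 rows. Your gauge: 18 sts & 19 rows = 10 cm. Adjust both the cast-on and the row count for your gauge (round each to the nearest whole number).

Cast on 181 stitches; work 493 rows.

Stitches: 151 × 18/15 = 181.20 → 181.
Rows: 519 × 19/20 = 493.05 → 493.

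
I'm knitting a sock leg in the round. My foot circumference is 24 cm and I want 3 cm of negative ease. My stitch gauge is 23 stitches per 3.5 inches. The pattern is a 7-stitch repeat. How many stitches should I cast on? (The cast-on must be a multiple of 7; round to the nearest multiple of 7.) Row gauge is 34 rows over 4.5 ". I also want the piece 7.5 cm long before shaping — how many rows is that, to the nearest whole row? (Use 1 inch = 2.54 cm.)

Finished = 24 − 3 = 21 cm.
21 cm × 1/2.54 = 8.27 inches.
23/3.5 = 6.571 sts per in; 8.27 × 6.571 = 54.33 sts.
Nearest multiple of 7 → 56.
7.5 cm = 2.95 inches; × 7.556 = 22.31 → 22 rows.

Cast on 56 stitches; work 22 rows.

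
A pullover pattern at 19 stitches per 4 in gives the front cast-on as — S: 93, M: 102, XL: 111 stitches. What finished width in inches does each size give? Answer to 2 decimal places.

19/4 = 4.75 sts per in.
S: 93 / 4.75 = 19.579 → 19.58 in.
M: 102 / 4.75 = 21.474 → 21.47 in.
XL: 111 / 4.75 = 23.368 → 23.37 in.

S 19.58 inches; M 21.47 inches; XL 23.37 inches.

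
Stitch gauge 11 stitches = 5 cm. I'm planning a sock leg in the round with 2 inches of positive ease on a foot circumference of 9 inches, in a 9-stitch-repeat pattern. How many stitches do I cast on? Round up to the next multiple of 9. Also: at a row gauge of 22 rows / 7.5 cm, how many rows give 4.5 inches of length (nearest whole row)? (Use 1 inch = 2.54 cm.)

Cast on 63 stitches; work 34 rows.

Finished = 9 + 2 = 11 inches.
11 inches × 2.54 = 27.94 cm.
11/5 = 2.2 sts per cm; 27.94 × 2.2 = 61.47 sts.
Next multiple of 9 → 63.
4.5 inches = 11.43 cm; × 2.933 = 33.53 → 34 rows.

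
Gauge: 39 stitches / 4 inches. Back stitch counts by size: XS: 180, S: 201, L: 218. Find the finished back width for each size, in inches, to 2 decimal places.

XS 18.46 inches; S 20.62 inches; L 22.36 inches.

39/4 = 9.75 sts per in.
XS: 180 / 9.75 = 18.462 → 18.46 in.
S: 201 / 9.75 = 20.615 → 20.62 in.
L: 218 / 9.75 = 22.359 → 22.36 in.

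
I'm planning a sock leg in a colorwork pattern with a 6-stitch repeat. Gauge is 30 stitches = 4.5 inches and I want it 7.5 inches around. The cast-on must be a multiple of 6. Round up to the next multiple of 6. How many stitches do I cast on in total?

30 / 4.5 = 6.667 sts per inch.
7.5 × 6.667 = 50.00 sts.
Next multiple of 6: 54.

CO 54 sts.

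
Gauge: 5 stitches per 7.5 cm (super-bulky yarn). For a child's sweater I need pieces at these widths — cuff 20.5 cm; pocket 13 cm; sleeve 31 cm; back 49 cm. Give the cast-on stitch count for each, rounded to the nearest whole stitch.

Rate = 5/7.5 = 0.667 sts per cm.
cuff: 20.5 × 0.667 = 13.67 → 14.
pocket: 13 × 0.667 = 8.67 → 9.
sleeve: 31 × 0.667 = 20.67 → 21.
back: 49 × 0.667 = 32.67 → 33.

cuff 14; pocket 9; sleeve 21; back 33.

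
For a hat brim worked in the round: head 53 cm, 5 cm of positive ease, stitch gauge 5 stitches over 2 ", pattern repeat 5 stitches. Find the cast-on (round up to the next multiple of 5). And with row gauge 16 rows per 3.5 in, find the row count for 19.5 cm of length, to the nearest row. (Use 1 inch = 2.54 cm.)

Finished = 53 + 5 = 58 cm.
58 cm × 1/2.54 = 22.83 inches.
5/2 = 2.5 sts per in; 22.83 × 2.5 = 57.09 sts.
Next multiple of 5 → 60.
19.5 cm = 7.68 inches; × 4.571 = 35.10 → 35 rows.

Cast on 60 stitches; work 35 rows.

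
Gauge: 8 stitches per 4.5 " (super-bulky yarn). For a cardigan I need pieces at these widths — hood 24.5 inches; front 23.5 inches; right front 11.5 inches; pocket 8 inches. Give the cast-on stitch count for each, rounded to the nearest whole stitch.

hood 44; front 42; right front 20; pocket 14.

Rate = 8/4.5 = 1.778 sts per in.
hood: 24.5 × 1.778 = 43.56 → 44.
front: 23.5 × 1.778 = 41.78 → 42.
right front: 11.5 × 1.778 = 20.44 → 20.
pocket: 8 × 1.778 = 14.22 → 14.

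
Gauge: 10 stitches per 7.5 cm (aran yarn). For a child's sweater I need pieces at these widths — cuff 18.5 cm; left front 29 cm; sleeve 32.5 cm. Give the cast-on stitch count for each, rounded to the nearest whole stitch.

Rate = 10/7.5 = 1.333 sts per cm.
cuff: 18.5 × 1.333 = 24.67 → 25.
left front: 29 × 1.333 = 38.67 → 39.
sleeve: 32.5 × 1.333 = 43.33 → 43.

cuff 25; left front 39; sleeve 43.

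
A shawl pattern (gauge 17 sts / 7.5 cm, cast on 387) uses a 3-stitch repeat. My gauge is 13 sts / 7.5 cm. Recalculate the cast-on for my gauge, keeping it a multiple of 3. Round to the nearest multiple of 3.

Cast on 297 stitches.

387 × 13 / 17 = 295.94.
Nearest multiple of 3: 297.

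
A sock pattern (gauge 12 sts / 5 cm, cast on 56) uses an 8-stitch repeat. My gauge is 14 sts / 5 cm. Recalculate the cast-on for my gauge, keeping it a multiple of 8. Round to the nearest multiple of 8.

Cast on 64 stitches.

56 × 14 / 12 = 65.33.
Nearest multiple of 8: 64.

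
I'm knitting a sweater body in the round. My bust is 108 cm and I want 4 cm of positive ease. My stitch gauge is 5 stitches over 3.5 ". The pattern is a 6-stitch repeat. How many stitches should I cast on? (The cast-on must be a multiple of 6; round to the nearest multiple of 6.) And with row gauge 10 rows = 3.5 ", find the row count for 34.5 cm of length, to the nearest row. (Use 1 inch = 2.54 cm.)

Finished = 108 + 4 = 112 cm.
112 cm × 1/2.54 = 44.09 inches.
5/3.5 = 1.429 sts per in; 44.09 × 1.429 = 62.99 sts.
Nearest multiple of 6 → 60.
34.5 cm = 13.58 inches; × 2.857 = 38.81 → 39 rows.

Cast on 60 stitches; work 39 rows.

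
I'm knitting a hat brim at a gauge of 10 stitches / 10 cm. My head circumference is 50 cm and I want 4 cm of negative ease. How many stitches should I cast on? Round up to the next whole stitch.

Finished = 50 − 4 = 46 cm.
10 / 10 = 1 sts per cm.
46.00 × 1 = 46.00 sts.

Cast on 46 stitches.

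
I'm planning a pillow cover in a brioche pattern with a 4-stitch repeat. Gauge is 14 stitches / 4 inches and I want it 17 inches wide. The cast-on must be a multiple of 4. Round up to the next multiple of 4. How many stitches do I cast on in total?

60 stitches.

14 / 4 = 3.5 sts per inch.
17 × 3.5 = 59.50 sts.
Next multiple of 4: 60.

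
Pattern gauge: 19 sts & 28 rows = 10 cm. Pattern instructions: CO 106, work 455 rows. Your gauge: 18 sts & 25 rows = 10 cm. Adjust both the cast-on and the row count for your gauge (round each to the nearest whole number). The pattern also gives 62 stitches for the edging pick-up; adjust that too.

Stitches: 106 × 18/19 = 100.42 → 100.
Rows: 455 × 25/28 = 406.25 → 406.
edging pick-up: 62 × 18/19 = 58.74 → 59.

Cast on 100 stitches; work 406 rows; edging pick-up 59 stitches.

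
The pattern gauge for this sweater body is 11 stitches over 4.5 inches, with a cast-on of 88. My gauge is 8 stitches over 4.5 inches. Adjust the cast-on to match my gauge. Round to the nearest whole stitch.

Scale factor = 8 / 11 = 0.727.
88 × 8 / 11 = 64.00 sts.

CO 64 sts.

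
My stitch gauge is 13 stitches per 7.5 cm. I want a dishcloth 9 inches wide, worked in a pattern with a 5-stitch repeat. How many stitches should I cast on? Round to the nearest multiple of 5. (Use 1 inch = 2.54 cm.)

CO 40 sts.

9 in = 9 × 2.54 = 22.86 cm.
13 / 7.5 = 1.733 sts/cm.
22.86 × 1.733 = 39.62 sts.
→ 40.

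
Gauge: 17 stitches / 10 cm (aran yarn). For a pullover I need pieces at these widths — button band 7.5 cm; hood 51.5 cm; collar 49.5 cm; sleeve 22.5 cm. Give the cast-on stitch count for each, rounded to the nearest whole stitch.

Rate = 17/10 = 1.7 sts per cm.
button band: 7.5 × 1.7 = 12.75 → 13.
hood: 51.5 × 1.7 = 87.55 → 88.
collar: 49.5 × 1.7 = 84.15 → 84.
sleeve: 22.5 × 1.7 = 38.25 → 38.

button band 13; hood 88; collar 84; sleeve 38.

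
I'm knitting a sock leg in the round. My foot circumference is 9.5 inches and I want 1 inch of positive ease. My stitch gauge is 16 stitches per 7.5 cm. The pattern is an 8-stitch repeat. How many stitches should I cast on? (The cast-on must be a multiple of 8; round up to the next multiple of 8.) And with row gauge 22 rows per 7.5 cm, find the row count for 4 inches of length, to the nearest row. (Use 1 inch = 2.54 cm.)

Finished = 9.5 + 1 = 10.5 inches.
10.5 inches × 2.54 = 26.67 cm.
16/7.5 = 2.133 sts per cm; 26.67 × 2.133 = 56.90 sts.
Next multiple of 8 → 64.
4 inches = 10.16 cm; × 2.933 = 29.80 → 30 rows.

Cast on 64 stitches; work 30 rows.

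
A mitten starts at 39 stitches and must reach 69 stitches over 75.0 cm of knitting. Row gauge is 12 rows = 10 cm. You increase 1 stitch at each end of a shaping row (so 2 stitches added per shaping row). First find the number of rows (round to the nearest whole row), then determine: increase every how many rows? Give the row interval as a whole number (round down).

Increase every 6th row.

Rows = 75.0 × 1.2 = 90.0 → 90 rows.
Stitches to add: 30 → 15 shaping rows (at 2 st each).
90 / 15 = 6.00 → every 6 rows.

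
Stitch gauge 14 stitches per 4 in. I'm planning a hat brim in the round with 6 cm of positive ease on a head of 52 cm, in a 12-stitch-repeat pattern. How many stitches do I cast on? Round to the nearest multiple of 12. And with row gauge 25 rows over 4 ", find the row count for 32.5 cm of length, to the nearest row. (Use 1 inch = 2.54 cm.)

Finished = 52 + 6 = 58 cm.
58 cm × 1/2.54 = 22.83 inches.
14/4 = 3.5 sts per in; 22.83 × 3.5 = 79.92 sts.
Nearest multiple of 12 → 84.
32.5 cm = 12.80 inches; × 6.25 = 79.97 → 80 rows.

Cast on 84 stitches; work 80 rows.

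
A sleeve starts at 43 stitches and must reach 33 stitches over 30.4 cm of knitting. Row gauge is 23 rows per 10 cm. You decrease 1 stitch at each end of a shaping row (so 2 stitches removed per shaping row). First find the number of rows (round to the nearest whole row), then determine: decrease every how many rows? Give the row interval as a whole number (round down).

Rows = 30.4 × 2.3 = 69.9 → 70 rows.
Stitches to remove: 10 → 5 shaping rows (at 2 st each).
70 / 5 = 14.00 → every 14 rows.

Decrease every 14th row.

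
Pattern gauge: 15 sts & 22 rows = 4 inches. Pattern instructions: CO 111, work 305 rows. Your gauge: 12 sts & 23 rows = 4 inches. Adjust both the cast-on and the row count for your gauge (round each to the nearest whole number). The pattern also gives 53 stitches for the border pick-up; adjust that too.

Stitches: 111 × 12/15 = 88.80 → 89.
Rows: 305 × 23/22 = 318.86 → 319.
border pick-up: 53 × 12/15 = 42.40 → 42.

Cast on 89 stitches; work 319 rows; border pick-up 42 stitches.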